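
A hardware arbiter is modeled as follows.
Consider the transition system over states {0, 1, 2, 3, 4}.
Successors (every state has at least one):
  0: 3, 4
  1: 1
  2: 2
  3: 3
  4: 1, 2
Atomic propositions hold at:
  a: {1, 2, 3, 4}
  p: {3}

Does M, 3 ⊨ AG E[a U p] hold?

E[a U p]: least fixpoint, start Z0 = Sat(p) = {3}, add states in Sat(a) with some successor in Z. Already a fixed point.
Sat(E[a U p]) = {3}
AG E[a U p]: greatest fixpoint, start Z0 = {3}, keep only states in Sat with every successor in Z. Already a fixed point.
Sat(AG E[a U p]) = {3}
3 ∈ Sat(AG E[a U p]) = {3}, so the formula holds at 3.

Yes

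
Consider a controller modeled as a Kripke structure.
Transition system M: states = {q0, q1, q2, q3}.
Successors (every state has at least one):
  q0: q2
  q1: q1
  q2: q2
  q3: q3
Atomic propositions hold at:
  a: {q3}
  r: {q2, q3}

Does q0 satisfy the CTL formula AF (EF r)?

Yes

EF r: least fixpoint, start Z0 = {q2, q3}, add states with some successor in Z. Z1 = {q0, q2, q3}; fixed.
Sat(EF r) = {q0, q2, q3}
AF (EF r): least fixpoint, start Z0 = {q0, q2, q3}, add states with every successor in Z. Already a fixed point.
Sat(AF (EF r)) = {q0, q2, q3}
q0 ∈ Sat(AF (EF r)) = {q0, q2, q3}, so the formula holds at q0.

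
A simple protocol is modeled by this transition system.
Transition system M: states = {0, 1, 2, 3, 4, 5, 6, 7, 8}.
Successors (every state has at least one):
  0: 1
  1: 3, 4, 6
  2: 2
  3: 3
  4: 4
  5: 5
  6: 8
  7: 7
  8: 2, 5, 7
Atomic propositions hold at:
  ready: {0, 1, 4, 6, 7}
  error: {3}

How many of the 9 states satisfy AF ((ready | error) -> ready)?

8

Sat(ready | error) = {0, 1, 3, 4, 6, 7}
Sat((ready | error) -> ready) = {0, 1, 2, 4, 5, 6, 7, 8}
AF ((ready | error) -> ready): least fixpoint, start Z0 = {0, 1, 2, 4, 5, 6, 7, 8}, add states with every successor in Z. Already a fixed point.
Sat(AF ((ready | error) -> ready)) = {0, 1, 2, 4, 5, 6, 7, 8}
|Sat(AF ((ready | error) -> ready))| = |{0, 1, 2, 4, 5, 6, 7, 8}| = 8.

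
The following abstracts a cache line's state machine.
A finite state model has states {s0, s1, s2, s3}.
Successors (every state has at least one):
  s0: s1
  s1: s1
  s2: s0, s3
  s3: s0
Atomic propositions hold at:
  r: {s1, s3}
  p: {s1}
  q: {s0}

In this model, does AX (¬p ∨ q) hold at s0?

Sat(¬p) = {s0, s2, s3}
Sat(¬p ∨ q) = {s0, s2, s3}
Sat(AX (¬p ∨ q)) = {s : every successor in {s0, s2, s3}} = {s2, s3}
s0 ∉ Sat(AX (¬p ∨ q)) = {s2, s3}, so the formula does not hold at s0.

No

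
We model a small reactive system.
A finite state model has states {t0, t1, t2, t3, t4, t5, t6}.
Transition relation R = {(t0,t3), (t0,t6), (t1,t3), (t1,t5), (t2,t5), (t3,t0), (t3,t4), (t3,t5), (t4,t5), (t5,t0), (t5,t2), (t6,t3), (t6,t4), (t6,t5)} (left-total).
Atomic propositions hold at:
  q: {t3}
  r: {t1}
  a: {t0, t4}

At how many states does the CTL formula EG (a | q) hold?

Sat(a | q) = {t0, t3, t4}
EG (a | q): greatest fixpoint, start Z0 = {t0, t3, t4}, keep only states in Sat with some successor in Z. Z1 = {t0, t3}; fixed.
Sat(EG (a | q)) = {t0, t3}
|Sat(EG (a | q))| = |{t0, t3}| = 2.

2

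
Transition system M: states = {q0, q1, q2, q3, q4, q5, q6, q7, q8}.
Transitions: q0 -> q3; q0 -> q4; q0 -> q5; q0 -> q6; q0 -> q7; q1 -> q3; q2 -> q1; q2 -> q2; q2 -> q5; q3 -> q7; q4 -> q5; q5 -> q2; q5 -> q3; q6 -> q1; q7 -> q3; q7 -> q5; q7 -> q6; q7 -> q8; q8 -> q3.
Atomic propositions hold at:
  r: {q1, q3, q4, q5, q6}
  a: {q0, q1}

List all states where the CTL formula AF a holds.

{q0, q1, q6}

AF a: least fixpoint, start Z0 = {q0, q1}, add states with every successor in Z. Z1 = {q0, q1, q6}; fixed.
Sat(AF a) = {q0, q1, q6}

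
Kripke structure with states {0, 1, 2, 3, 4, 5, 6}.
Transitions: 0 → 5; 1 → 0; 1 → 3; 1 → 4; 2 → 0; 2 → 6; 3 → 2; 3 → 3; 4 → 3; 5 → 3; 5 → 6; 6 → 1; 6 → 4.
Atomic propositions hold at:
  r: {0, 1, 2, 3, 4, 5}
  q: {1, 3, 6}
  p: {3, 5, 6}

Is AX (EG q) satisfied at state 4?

EG q: greatest fixpoint, start Z0 = {1, 3, 6}, keep only states in Sat with some successor in Z. Already a fixed point.
Sat(EG q) = {1, 3, 6}
Sat(AX (EG q)) = {s : every successor in {1, 3, 6}} = {4, 5}
4 ∈ Sat(AX (EG q)) = {4, 5}, so the formula holds at 4.

Yes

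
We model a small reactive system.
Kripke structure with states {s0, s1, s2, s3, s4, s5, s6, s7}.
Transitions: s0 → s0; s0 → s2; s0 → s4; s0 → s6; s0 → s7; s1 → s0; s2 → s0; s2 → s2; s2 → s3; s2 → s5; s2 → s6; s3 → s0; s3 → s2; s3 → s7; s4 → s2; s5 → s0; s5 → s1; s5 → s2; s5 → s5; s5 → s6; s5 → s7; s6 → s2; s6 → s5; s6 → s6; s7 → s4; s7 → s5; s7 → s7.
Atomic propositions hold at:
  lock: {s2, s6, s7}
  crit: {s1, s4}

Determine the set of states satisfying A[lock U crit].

A[lock U crit]: least fixpoint, start Z0 = Sat(crit) = {s1, s4}, add states in Sat(lock) with every successor in Z. Already a fixed point.
Sat(A[lock U crit]) = {s1, s4}

{s1, s4}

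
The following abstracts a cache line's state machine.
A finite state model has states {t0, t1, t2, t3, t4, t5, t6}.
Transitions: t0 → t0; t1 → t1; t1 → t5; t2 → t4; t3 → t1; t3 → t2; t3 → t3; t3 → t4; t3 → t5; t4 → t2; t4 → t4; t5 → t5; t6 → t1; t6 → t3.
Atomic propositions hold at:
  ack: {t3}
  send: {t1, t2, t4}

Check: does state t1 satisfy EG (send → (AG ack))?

AG ack: greatest fixpoint, start Z0 = {t3}, keep only states in Sat with every successor in Z. Z1 = ∅; fixed.
Sat(AG ack) = ∅
Sat(send → (AG ack)) = {t0, t3, t5, t6}
EG (send → (AG ack)): greatest fixpoint, start Z0 = {t0, t3, t5, t6}, keep only states in Sat with some successor in Z. Already a fixed point.
Sat(EG (send → (AG ack))) = {t0, t3, t5, t6}
t1 ∉ Sat(EG (send → (AG ack))) = {t0, t3, t5, t6}, so the formula does not hold at t1.

No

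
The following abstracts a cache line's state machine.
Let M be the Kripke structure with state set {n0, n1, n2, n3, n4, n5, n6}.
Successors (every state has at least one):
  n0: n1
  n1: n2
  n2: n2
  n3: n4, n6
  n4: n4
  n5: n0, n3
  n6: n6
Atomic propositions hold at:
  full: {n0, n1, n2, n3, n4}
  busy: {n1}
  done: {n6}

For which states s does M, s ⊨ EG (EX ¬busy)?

Sat(¬busy) = {n0, n2, n3, n4, n5, n6}
Sat(EX ¬busy) = {s : some successor in {n0, n2, n3, n4, n5, n6}} = {n1, n2, n3, n4, n5, n6}
EG (EX ¬busy): greatest fixpoint, start Z0 = {n1, n2, n3, n4, n5, n6}, keep only states in Sat with some successor in Z. Already a fixed point.
Sat(EG (EX ¬busy)) = {n1, n2, n3, n4, n5, n6}

{n1, n2, n3, n4, n5, n6}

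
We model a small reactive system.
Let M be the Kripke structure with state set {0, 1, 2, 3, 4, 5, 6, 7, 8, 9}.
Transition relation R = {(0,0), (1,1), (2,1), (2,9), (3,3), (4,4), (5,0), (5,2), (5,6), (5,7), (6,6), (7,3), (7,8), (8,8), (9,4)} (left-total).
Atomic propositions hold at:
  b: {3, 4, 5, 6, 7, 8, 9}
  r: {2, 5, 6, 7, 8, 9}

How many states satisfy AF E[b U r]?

6

E[b U r]: least fixpoint, start Z0 = Sat(r) = {2, 5, 6, 7, 8, 9}, add states in Sat(b) with some successor in Z. Already a fixed point.
Sat(E[b U r]) = {2, 5, 6, 7, 8, 9}
AF E[b U r]: least fixpoint, start Z0 = {2, 5, 6, 7, 8, 9}, add states with every successor in Z. Already a fixed point.
Sat(AF E[b U r]) = {2, 5, 6, 7, 8, 9}
|Sat(AF E[b U r])| = |{2, 5, 6, 7, 8, 9}| = 6.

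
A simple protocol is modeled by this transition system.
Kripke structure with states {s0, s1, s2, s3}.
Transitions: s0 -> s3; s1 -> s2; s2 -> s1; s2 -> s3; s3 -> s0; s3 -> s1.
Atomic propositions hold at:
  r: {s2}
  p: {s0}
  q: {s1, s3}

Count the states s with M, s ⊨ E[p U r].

E[p U r]: least fixpoint, start Z0 = Sat(r) = {s2}, add states in Sat(p) with some successor in Z. Already a fixed point.
Sat(E[p U r]) = {s2}
|Sat(E[p U r])| = |{s2}| = 1.

1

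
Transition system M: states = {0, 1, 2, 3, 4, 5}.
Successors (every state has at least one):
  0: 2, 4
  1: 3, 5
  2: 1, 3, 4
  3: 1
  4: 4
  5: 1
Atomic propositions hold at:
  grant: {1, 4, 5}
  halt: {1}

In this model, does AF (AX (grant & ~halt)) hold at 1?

No

Sat(~halt) = {0, 2, 3, 4, 5}
Sat(grant & ~halt) = {4, 5}
Sat(AX (grant & ~halt)) = {s : every successor in {4, 5}} = {4}
AF (AX (grant & ~halt)): least fixpoint, start Z0 = {4}, add states with every successor in Z. Already a fixed point.
Sat(AF (AX (grant & ~halt))) = {4}
1 ∉ Sat(AF (AX (grant & ~halt))) = {4}, so the formula does not hold at 1.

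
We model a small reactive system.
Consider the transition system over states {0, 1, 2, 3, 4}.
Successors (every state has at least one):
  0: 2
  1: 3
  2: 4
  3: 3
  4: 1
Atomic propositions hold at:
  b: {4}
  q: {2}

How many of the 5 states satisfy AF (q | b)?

Sat(q | b) = {2, 4}
AF (q | b): least fixpoint, start Z0 = {2, 4}, add states with every successor in Z. Z1 = {0, 2, 4}; fixed.
Sat(AF (q | b)) = {0, 2, 4}
|Sat(AF (q | b))| = |{0, 2, 4}| = 3.

3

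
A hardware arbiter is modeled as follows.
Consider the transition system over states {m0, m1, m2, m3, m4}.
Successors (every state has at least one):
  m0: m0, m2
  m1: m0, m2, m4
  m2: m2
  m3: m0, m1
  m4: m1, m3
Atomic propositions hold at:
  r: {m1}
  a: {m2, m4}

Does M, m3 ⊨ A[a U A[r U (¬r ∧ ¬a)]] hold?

Yes

Sat(¬r) = {m0, m2, m3, m4}
Sat(¬a) = {m0, m1, m3}
Sat(¬r ∧ ¬a) = {m0, m3}
A[r U (¬r ∧ ¬a)]: least fixpoint, start Z0 = Sat((¬r ∧ ¬a)) = {m0, m3}, add states in Sat(r) with every successor in Z. Already a fixed point.
Sat(A[r U (¬r ∧ ¬a)]) = {m0, m3}
A[a U A[r U (¬r ∧ ¬a)]]: least fixpoint, start Z0 = Sat(A[r U (¬r ∧ ¬a)]) = {m0, m3}, add states in Sat(a) with every successor in Z. Already a fixed point.
Sat(A[a U A[r U (¬r ∧ ¬a)]]) = {m0, m3}
m3 ∈ Sat(A[a U A[r U (¬r ∧ ¬a)]]) = {m0, m3}, so the formula holds at m3.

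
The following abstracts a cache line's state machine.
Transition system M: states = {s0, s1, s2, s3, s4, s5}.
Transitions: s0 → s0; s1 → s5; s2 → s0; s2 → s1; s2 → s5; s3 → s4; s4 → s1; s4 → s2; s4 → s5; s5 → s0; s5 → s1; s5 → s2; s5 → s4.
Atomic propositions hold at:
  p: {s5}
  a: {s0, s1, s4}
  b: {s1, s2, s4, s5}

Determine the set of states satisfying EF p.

EF p: least fixpoint, start Z0 = {s5}, add states with some successor in Z. Z1 = {s1, s2, s4, s5}; Z2 = {s1, s2, s3, s4, s5}; fixed.
Sat(EF p) = {s1, s2, s3, s4, s5}

{s1, s2, s3, s4, s5}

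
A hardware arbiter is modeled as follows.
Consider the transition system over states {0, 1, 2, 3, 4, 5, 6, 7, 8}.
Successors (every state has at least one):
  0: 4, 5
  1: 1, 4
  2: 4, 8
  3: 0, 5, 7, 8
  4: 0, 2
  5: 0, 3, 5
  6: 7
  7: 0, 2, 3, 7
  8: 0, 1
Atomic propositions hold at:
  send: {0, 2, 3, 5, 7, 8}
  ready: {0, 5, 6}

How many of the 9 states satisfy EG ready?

2

EG ready: greatest fixpoint, start Z0 = {0, 5, 6}, keep only states in Sat with some successor in Z. Z1 = {0, 5}; fixed.
Sat(EG ready) = {0, 5}
|Sat(EG ready)| = |{0, 5}| = 2.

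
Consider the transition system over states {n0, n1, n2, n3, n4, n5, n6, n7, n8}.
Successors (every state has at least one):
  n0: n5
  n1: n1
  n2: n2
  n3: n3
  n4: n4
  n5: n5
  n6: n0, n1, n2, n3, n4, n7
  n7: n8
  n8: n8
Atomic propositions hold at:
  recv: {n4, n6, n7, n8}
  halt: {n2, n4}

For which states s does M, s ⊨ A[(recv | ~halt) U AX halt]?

Sat(~halt) = {n0, n1, n3, n5, n6, n7, n8}
Sat(recv | ~halt) = {n0, n1, n3, n4, n5, n6, n7, n8}
Sat(AX halt) = {s : every successor in {n2, n4}} = {n2, n4}
A[(recv | ~halt) U AX halt]: least fixpoint, start Z0 = Sat(AX halt) = {n2, n4}, add states in Sat(recv | ~halt) with every successor in Z. Already a fixed point.
Sat(A[(recv | ~halt) U AX halt]) = {n2, n4}

{n2, n4}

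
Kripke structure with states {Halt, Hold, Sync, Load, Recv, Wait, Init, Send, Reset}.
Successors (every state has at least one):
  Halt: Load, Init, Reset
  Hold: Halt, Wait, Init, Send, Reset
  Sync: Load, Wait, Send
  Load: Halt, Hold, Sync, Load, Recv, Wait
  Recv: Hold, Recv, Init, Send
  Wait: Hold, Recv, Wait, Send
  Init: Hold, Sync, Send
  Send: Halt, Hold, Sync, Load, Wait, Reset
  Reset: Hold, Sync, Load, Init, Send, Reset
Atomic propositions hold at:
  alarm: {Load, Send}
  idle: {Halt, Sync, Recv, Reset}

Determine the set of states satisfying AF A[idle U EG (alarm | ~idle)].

Sat(~idle) = {Hold, Load, Wait, Init, Send}
Sat(alarm | ~idle) = {Hold, Load, Wait, Init, Send}
EG (alarm | ~idle): greatest fixpoint, start Z0 = {Hold, Load, Wait, Init, Send}, keep only states in Sat with some successor in Z. Already a fixed point.
Sat(EG (alarm | ~idle)) = {Hold, Load, Wait, Init, Send}
A[idle U EG (alarm | ~idle)]: least fixpoint, start Z0 = Sat(EG (alarm | ~idle)) = {Hold, Load, Wait, Init, Send}, add states in Sat(idle) with every successor in Z. Z1 = {Hold, Sync, Load, Wait, Init, Send}; fixed.
Sat(A[idle U EG (alarm | ~idle)]) = {Hold, Sync, Load, Wait, Init, Send}
AF A[idle U EG (alarm | ~idle)]: least fixpoint, start Z0 = {Hold, Sync, Load, Wait, Init, Send}, add states with every successor in Z. Already a fixed point.
Sat(AF A[idle U EG (alarm | ~idle)]) = {Hold, Sync, Load, Wait, Init, Send}

{Hold, Sync, Load, Wait, Init, Send}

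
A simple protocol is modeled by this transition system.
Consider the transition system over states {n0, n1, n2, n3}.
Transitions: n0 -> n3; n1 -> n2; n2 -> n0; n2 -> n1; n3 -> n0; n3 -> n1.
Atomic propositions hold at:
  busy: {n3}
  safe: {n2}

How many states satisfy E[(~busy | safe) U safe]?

Sat(~busy) = {n0, n1, n2}
Sat(~busy | safe) = {n0, n1, n2}
E[(~busy | safe) U safe]: least fixpoint, start Z0 = Sat(safe) = {n2}, add states in Sat(~busy | safe) with some successor in Z. Z1 = {n1, n2}; fixed.
Sat(E[(~busy | safe) U safe]) = {n1, n2}
|Sat(E[(~busy | safe) U safe])| = |{n1, n2}| = 2.

2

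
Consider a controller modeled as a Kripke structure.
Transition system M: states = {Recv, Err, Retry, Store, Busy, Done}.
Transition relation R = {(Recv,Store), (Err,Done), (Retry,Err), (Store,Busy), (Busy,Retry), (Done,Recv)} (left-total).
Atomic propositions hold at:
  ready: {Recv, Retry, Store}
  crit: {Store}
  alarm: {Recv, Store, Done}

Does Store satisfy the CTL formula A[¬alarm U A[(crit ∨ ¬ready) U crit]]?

Sat(¬alarm) = {Err, Retry, Busy}
Sat(¬ready) = {Err, Busy, Done}
Sat(crit ∨ ¬ready) = {Err, Store, Busy, Done}
A[(crit ∨ ¬ready) U crit]: least fixpoint, start Z0 = Sat(crit) = {Store}, add states in Sat(crit ∨ ¬ready) with every successor in Z. Already a fixed point.
Sat(A[(crit ∨ ¬ready) U crit]) = {Store}
A[¬alarm U A[(crit ∨ ¬ready) U crit]]: least fixpoint, start Z0 = Sat(A[(crit ∨ ¬ready) U crit]) = {Store}, add states in Sat(¬alarm) with every successor in Z. Already a fixed point.
Sat(A[¬alarm U A[(crit ∨ ¬ready) U crit]]) = {Store}
Store ∈ Sat(A[¬alarm U A[(crit ∨ ¬ready) U crit]]) = {Store}, so the formula holds at Store.

Yes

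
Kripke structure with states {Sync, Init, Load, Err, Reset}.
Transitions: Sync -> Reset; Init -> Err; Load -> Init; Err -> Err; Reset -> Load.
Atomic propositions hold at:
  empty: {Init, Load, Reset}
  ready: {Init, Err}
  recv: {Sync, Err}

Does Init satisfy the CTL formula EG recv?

EG recv: greatest fixpoint, start Z0 = {Sync, Err}, keep only states in Sat with some successor in Z. Z1 = {Err}; fixed.
Sat(EG recv) = {Err}
Init ∉ Sat(EG recv) = {Err}, so the formula does not hold at Init.

No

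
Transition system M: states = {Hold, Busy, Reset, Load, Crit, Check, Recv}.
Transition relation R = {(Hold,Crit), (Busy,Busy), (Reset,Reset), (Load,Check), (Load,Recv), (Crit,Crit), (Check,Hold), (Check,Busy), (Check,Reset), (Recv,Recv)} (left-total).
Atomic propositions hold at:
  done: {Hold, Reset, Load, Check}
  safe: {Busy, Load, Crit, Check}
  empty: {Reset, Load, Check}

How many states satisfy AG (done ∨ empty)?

1

Sat(done ∨ empty) = {Hold, Reset, Load, Check}
AG (done ∨ empty): greatest fixpoint, start Z0 = {Hold, Reset, Load, Check}, keep only states in Sat with every successor in Z. Z1 = {Reset}; fixed.
Sat(AG (done ∨ empty)) = {Reset}
|Sat(AG (done ∨ empty))| = |{Reset}| = 1.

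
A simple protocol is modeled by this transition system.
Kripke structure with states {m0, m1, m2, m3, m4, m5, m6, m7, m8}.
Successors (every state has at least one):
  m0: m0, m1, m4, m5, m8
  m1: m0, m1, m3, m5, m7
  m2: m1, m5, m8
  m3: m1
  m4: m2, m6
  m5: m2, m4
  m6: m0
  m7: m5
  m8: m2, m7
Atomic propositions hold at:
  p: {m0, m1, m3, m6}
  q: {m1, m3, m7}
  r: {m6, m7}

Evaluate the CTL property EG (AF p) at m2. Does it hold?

AF p: least fixpoint, start Z0 = {m0, m1, m3, m6}, add states with every successor in Z. Already a fixed point.
Sat(AF p) = {m0, m1, m3, m6}
EG (AF p): greatest fixpoint, start Z0 = {m0, m1, m3, m6}, keep only states in Sat with some successor in Z. Already a fixed point.
Sat(EG (AF p)) = {m0, m1, m3, m6}
m2 ∉ Sat(EG (AF p)) = {m0, m1, m3, m6}, so the formula does not hold at m2.

No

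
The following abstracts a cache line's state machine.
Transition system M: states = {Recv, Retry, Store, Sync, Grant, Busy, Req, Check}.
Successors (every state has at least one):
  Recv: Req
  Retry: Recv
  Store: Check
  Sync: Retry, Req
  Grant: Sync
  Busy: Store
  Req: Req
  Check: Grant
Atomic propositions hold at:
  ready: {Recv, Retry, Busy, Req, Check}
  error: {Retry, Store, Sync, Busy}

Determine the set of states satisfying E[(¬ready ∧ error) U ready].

Sat(¬ready) = {Store, Sync, Grant}
Sat(¬ready ∧ error) = {Store, Sync}
E[(¬ready ∧ error) U ready]: least fixpoint, start Z0 = Sat(ready) = {Recv, Retry, Busy, Req, Check}, add states in Sat(¬ready ∧ error) with some successor in Z. Z1 = {Recv, Retry, Store, Sync, Busy, Req, Check}; fixed.
Sat(E[(¬ready ∧ error) U ready]) = {Recv, Retry, Store, Sync, Busy, Req, Check}

{Recv, Retry, Store, Sync, Busy, Req, Check}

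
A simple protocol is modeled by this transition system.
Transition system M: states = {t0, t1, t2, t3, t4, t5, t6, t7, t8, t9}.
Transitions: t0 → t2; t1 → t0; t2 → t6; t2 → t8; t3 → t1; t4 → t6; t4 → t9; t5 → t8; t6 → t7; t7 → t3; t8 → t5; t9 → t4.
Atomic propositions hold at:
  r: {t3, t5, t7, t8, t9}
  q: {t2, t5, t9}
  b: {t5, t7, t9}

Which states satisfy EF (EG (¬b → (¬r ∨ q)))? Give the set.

Sat(¬b) = {t0, t1, t2, t3, t4, t6, t8}
Sat(¬r) = {t0, t1, t2, t4, t6}
Sat(¬r ∨ q) = {t0, t1, t2, t4, t5, t6, t9}
Sat(¬b → (¬r ∨ q)) = {t0, t1, t2, t4, t5, t6, t7, t9}
EG (¬b → (¬r ∨ q)): greatest fixpoint, start Z0 = {t0, t1, t2, t4, t5, t6, t7, t9}, keep only states in Sat with some successor in Z. Z1 = {t0, t1, t2, t4, t6, t9}; Z2 = {t0, t1, t2, t4, t9}; Z3 = {t0, t1, t4, t9}; Z4 = {t1, t4, t9}; Z5 = {t4, t9}; fixed.
Sat(EG (¬b → (¬r ∨ q))) = {t4, t9}
EF (EG (¬b → (¬r ∨ q))): least fixpoint, start Z0 = {t4, t9}, add states with some successor in Z. Already a fixed point.
Sat(EF (EG (¬b → (¬r ∨ q)))) = {t4, t9}

{t4, t9}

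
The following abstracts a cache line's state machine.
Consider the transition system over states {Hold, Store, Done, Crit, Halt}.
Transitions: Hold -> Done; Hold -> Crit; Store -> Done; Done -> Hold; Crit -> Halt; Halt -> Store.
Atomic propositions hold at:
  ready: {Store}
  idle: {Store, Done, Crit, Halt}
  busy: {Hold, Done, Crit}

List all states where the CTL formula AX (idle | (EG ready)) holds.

{Hold, Store, Crit, Halt}

EG ready: greatest fixpoint, start Z0 = {Store}, keep only states in Sat with some successor in Z. Z1 = ∅; fixed.
Sat(EG ready) = ∅
Sat(idle | (EG ready)) = {Store, Done, Crit, Halt}
Sat(AX (idle | (EG ready))) = {s : every successor in {Store, Done, Crit, Halt}} = {Hold, Store, Crit, Halt}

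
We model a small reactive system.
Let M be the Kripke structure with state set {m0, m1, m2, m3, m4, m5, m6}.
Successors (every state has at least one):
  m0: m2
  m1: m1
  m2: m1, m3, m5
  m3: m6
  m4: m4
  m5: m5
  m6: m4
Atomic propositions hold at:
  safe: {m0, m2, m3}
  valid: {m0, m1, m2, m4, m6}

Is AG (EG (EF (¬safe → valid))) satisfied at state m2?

No

Sat(¬safe) = {m1, m4, m5, m6}
Sat(¬safe → valid) = {m0, m1, m2, m3, m4, m6}
EF (¬safe → valid): least fixpoint, start Z0 = {m0, m1, m2, m3, m4, m6}, add states with some successor in Z. Already a fixed point.
Sat(EF (¬safe → valid)) = {m0, m1, m2, m3, m4, m6}
EG (EF (¬safe → valid)): greatest fixpoint, start Z0 = {m0, m1, m2, m3, m4, m6}, keep only states in Sat with some successor in Z. Already a fixed point.
Sat(EG (EF (¬safe → valid))) = {m0, m1, m2, m3, m4, m6}
AG (EG (EF (¬safe → valid))): greatest fixpoint, start Z0 = {m0, m1, m2, m3, m4, m6}, keep only states in Sat with every successor in Z. Z1 = {m0, m1, m3, m4, m6}; Z2 = {m1, m3, m4, m6}; fixed.
Sat(AG (EG (EF (¬safe → valid)))) = {m1, m3, m4, m6}
m2 ∉ Sat(AG (EG (EF (¬safe → valid)))) = {m1, m3, m4, m6}, so the formula does not hold at m2.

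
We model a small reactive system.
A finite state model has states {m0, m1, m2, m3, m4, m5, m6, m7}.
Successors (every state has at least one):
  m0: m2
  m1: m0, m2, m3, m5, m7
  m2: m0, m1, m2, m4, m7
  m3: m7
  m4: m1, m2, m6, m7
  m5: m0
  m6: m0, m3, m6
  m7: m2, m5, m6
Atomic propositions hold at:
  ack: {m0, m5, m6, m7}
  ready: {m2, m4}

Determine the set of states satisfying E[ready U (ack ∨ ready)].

{m0, m2, m4, m5, m6, m7}

Sat(ack ∨ ready) = {m0, m2, m4, m5, m6, m7}
E[ready U (ack ∨ ready)]: least fixpoint, start Z0 = Sat((ack ∨ ready)) = {m0, m2, m4, m5, m6, m7}, add states in Sat(ready) with some successor in Z. Already a fixed point.
Sat(E[ready U (ack ∨ ready)]) = {m0, m2, m4, m5, m6, m7}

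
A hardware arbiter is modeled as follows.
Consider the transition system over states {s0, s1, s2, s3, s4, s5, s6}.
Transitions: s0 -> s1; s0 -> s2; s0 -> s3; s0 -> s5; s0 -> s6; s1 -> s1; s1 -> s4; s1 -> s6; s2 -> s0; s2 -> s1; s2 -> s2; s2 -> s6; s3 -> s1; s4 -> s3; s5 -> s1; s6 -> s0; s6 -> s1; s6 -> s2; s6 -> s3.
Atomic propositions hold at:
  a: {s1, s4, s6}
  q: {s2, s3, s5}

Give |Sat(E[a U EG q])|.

3

EG q: greatest fixpoint, start Z0 = {s2, s3, s5}, keep only states in Sat with some successor in Z. Z1 = {s2}; fixed.
Sat(EG q) = {s2}
E[a U EG q]: least fixpoint, start Z0 = Sat(EG q) = {s2}, add states in Sat(a) with some successor in Z. Z1 = {s2, s6}; Z2 = {s1, s2, s6}; fixed.
Sat(E[a U EG q]) = {s1, s2, s6}
|Sat(E[a U EG q])| = |{s1, s2, s6}| = 3.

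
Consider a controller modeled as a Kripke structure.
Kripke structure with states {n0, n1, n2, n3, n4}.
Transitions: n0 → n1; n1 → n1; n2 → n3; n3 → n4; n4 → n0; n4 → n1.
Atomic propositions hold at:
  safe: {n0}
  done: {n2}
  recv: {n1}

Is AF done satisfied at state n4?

AF done: least fixpoint, start Z0 = {n2}, add states with every successor in Z. Already a fixed point.
Sat(AF done) = {n2}
n4 ∉ Sat(AF done) = {n2}, so the formula does not hold at n4.

No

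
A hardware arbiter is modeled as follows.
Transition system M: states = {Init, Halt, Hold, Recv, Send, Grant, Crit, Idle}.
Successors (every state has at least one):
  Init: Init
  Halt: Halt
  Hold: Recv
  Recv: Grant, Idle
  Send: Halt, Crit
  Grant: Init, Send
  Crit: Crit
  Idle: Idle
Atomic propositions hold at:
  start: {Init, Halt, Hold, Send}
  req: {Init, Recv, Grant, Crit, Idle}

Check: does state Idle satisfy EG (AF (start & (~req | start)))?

Sat(~req) = {Halt, Hold, Send}
Sat(~req | start) = {Init, Halt, Hold, Send}
Sat(start & (~req | start)) = {Init, Halt, Hold, Send}
AF (start & (~req | start)): least fixpoint, start Z0 = {Init, Halt, Hold, Send}, add states with every successor in Z. Z1 = {Init, Halt, Hold, Send, Grant}; fixed.
Sat(AF (start & (~req | start))) = {Init, Halt, Hold, Send, Grant}
EG (AF (start & (~req | start))): greatest fixpoint, start Z0 = {Init, Halt, Hold, Send, Grant}, keep only states in Sat with some successor in Z. Z1 = {Init, Halt, Send, Grant}; fixed.
Sat(EG (AF (start & (~req | start)))) = {Init, Halt, Send, Grant}
Idle ∉ Sat(EG (AF (start & (~req | start)))) = {Init, Halt, Send, Grant}, so the formula does not hold at Idle.

No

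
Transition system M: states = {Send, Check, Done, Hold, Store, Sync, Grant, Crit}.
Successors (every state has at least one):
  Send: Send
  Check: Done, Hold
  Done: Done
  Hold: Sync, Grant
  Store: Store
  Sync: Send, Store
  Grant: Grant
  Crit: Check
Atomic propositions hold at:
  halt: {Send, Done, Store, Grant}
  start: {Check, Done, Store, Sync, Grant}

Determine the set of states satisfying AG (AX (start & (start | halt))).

Sat(start | halt) = {Send, Check, Done, Store, Sync, Grant}
Sat(start & (start | halt)) = {Check, Done, Store, Sync, Grant}
Sat(AX (start & (start | halt))) = {s : every successor in {Check, Done, Store, Sync, Grant}} = {Done, Hold, Store, Grant, Crit}
AG (AX (start & (start | halt))): greatest fixpoint, start Z0 = {Done, Hold, Store, Grant, Crit}, keep only states in Sat with every successor in Z. Z1 = {Done, Store, Grant}; fixed.
Sat(AG (AX (start & (start | halt)))) = {Done, Store, Grant}

{Done, Store, Grant}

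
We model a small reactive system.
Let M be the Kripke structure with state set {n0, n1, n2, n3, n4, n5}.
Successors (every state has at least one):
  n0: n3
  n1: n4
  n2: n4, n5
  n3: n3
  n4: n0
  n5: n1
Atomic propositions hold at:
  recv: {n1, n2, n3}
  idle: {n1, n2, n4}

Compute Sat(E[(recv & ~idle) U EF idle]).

{n1, n2, n4, n5}

Sat(~idle) = {n0, n3, n5}
Sat(recv & ~idle) = {n3}
EF idle: least fixpoint, start Z0 = {n1, n2, n4}, add states with some successor in Z. Z1 = {n1, n2, n4, n5}; fixed.
Sat(EF idle) = {n1, n2, n4, n5}
E[(recv & ~idle) U EF idle]: least fixpoint, start Z0 = Sat(EF idle) = {n1, n2, n4, n5}, add states in Sat(recv & ~idle) with some successor in Z. Already a fixed point.
Sat(E[(recv & ~idle) U EF idle]) = {n1, n2, n4, n5}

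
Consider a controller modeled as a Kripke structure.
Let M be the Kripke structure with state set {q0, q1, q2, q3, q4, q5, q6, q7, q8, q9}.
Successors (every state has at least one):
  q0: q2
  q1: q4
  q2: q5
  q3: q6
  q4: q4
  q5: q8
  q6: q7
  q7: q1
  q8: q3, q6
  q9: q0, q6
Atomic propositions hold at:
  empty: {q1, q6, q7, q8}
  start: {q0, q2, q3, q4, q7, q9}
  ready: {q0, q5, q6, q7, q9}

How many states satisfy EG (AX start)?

Sat(AX start) = {s : every successor in {q0, q2, q3, q4, q7, q9}} = {q0, q1, q4, q6}
EG (AX start): greatest fixpoint, start Z0 = {q0, q1, q4, q6}, keep only states in Sat with some successor in Z. Z1 = {q1, q4}; fixed.
Sat(EG (AX start)) = {q1, q4}
|Sat(EG (AX start))| = |{q1, q4}| = 2.

2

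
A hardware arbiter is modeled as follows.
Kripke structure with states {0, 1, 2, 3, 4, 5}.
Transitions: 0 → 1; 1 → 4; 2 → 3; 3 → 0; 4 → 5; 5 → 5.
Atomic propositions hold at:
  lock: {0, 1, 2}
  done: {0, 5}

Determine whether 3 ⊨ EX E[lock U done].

Yes

E[lock U done]: least fixpoint, start Z0 = Sat(done) = {0, 5}, add states in Sat(lock) with some successor in Z. Already a fixed point.
Sat(E[lock U done]) = {0, 5}
Sat(EX E[lock U done]) = {s : some successor in {0, 5}} = {3, 4, 5}
3 ∈ Sat(EX E[lock U done]) = {3, 4, 5}, so the formula holds at 3.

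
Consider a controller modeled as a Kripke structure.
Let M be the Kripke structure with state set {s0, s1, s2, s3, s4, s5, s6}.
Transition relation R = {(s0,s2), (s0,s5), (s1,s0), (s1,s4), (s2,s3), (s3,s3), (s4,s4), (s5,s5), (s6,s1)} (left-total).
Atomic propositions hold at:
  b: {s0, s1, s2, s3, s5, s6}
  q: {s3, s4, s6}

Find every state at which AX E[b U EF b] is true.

{s0, s2, s3, s5, s6}

EF b: least fixpoint, start Z0 = {s0, s1, s2, s3, s5, s6}, add states with some successor in Z. Already a fixed point.
Sat(EF b) = {s0, s1, s2, s3, s5, s6}
E[b U EF b]: least fixpoint, start Z0 = Sat(EF b) = {s0, s1, s2, s3, s5, s6}, add states in Sat(b) with some successor in Z. Already a fixed point.
Sat(E[b U EF b]) = {s0, s1, s2, s3, s5, s6}
Sat(AX E[b U EF b]) = {s : every successor in {s0, s1, s2, s3, s5, s6}} = {s0, s2, s3, s5, s6}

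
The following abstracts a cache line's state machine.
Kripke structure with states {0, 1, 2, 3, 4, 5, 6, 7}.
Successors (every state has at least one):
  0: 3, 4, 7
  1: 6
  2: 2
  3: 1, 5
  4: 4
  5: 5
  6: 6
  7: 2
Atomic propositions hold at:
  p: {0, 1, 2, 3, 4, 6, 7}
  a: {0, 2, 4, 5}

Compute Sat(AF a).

{0, 2, 4, 5, 7}

AF a: least fixpoint, start Z0 = {0, 2, 4, 5}, add states with every successor in Z. Z1 = {0, 2, 4, 5, 7}; fixed.
Sat(AF a) = {0, 2, 4, 5, 7}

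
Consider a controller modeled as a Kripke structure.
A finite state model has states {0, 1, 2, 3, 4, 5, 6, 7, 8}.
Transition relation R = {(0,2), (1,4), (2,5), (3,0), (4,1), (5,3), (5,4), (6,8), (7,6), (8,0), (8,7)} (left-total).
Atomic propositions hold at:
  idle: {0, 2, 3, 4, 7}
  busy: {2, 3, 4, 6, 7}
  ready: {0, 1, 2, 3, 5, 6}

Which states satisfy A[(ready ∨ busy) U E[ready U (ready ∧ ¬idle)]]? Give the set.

Sat(ready ∨ busy) = {0, 1, 2, 3, 4, 5, 6, 7}
Sat(¬idle) = {1, 5, 6, 8}
Sat(ready ∧ ¬idle) = {1, 5, 6}
E[ready U (ready ∧ ¬idle)]: least fixpoint, start Z0 = Sat((ready ∧ ¬idle)) = {1, 5, 6}, add states in Sat(ready) with some successor in Z. Z1 = {1, 2, 5, 6}; Z2 = {0, 1, 2, 5, 6}; Z3 = {0, 1, 2, 3, 5, 6}; fixed.
Sat(E[ready U (ready ∧ ¬idle)]) = {0, 1, 2, 3, 5, 6}
A[(ready ∨ busy) U E[ready U (ready ∧ ¬idle)]]: least fixpoint, start Z0 = Sat(E[ready U (ready ∧ ¬idle)]) = {0, 1, 2, 3, 5, 6}, add states in Sat(ready ∨ busy) with every successor in Z. Z1 = {0, 1, 2, 3, 4, 5, 6, 7}; fixed.
Sat(A[(ready ∨ busy) U E[ready U (ready ∧ ¬idle)]]) = {0, 1, 2, 3, 4, 5, 6, 7}

{0, 1, 2, 3, 4, 5, 6, 7}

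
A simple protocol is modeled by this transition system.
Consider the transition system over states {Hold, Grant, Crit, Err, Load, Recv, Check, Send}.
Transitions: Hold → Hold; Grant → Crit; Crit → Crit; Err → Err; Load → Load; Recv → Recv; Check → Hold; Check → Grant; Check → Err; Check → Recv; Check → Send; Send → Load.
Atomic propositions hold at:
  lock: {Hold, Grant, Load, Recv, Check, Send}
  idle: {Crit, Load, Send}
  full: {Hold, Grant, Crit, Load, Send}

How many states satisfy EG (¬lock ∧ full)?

1

Sat(¬lock) = {Crit, Err}
Sat(¬lock ∧ full) = {Crit}
EG (¬lock ∧ full): greatest fixpoint, start Z0 = {Crit}, keep only states in Sat with some successor in Z. Already a fixed point.
Sat(EG (¬lock ∧ full)) = {Crit}
|Sat(EG (¬lock ∧ full))| = |{Crit}| = 1.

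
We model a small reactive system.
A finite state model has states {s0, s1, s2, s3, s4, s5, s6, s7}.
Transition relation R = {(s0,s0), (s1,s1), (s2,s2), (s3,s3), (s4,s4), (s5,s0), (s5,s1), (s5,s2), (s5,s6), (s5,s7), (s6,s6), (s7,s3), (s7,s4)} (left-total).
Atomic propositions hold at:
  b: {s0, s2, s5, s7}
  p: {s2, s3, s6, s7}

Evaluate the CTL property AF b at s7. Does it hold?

Yes

AF b: least fixpoint, start Z0 = {s0, s2, s5, s7}, add states with every successor in Z. Already a fixed point.
Sat(AF b) = {s0, s2, s5, s7}
s7 ∈ Sat(AF b) = {s0, s2, s5, s7}, so the formula holds at s7.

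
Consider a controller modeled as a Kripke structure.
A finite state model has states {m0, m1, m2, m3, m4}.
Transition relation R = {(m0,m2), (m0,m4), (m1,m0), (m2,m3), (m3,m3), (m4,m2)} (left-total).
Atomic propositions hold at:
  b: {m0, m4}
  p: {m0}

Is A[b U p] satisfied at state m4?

No

A[b U p]: least fixpoint, start Z0 = Sat(p) = {m0}, add states in Sat(b) with every successor in Z. Already a fixed point.
Sat(A[b U p]) = {m0}
m4 ∉ Sat(A[b U p]) = {m0}, so the formula does not hold at m4.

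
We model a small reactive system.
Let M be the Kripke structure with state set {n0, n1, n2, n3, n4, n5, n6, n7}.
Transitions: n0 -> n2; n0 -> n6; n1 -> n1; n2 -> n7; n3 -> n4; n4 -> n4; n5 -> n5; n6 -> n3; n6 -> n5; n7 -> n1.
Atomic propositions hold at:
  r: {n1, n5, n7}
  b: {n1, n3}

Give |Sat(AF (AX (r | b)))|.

Sat(r | b) = {n1, n3, n5, n7}
Sat(AX (r | b)) = {s : every successor in {n1, n3, n5, n7}} = {n1, n2, n5, n6, n7}
AF (AX (r | b)): least fixpoint, start Z0 = {n1, n2, n5, n6, n7}, add states with every successor in Z. Z1 = {n0, n1, n2, n5, n6, n7}; fixed.
Sat(AF (AX (r | b))) = {n0, n1, n2, n5, n6, n7}
|Sat(AF (AX (r | b)))| = |{n0, n1, n2, n5, n6, n7}| = 6.

6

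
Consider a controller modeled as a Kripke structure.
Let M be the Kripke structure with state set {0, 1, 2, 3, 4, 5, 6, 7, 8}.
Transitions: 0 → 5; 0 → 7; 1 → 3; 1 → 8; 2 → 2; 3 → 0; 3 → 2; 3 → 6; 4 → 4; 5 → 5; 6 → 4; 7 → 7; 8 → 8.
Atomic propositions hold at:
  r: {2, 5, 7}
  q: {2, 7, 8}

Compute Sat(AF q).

{2, 7, 8}

AF q: least fixpoint, start Z0 = {2, 7, 8}, add states with every successor in Z. Already a fixed point.
Sat(AF q) = {2, 7, 8}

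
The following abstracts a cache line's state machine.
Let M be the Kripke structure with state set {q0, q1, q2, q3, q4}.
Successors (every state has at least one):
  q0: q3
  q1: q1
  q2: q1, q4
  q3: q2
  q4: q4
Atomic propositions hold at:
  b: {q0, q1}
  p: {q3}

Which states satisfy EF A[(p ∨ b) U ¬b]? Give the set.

Sat(p ∨ b) = {q0, q1, q3}
Sat(¬b) = {q2, q3, q4}
A[(p ∨ b) U ¬b]: least fixpoint, start Z0 = Sat(¬b) = {q2, q3, q4}, add states in Sat(p ∨ b) with every successor in Z. Z1 = {q0, q2, q3, q4}; fixed.
Sat(A[(p ∨ b) U ¬b]) = {q0, q2, q3, q4}
EF A[(p ∨ b) U ¬b]: least fixpoint, start Z0 = {q0, q2, q3, q4}, add states with some successor in Z. Already a fixed point.
Sat(EF A[(p ∨ b) U ¬b]) = {q0, q2, q3, q4}

{q0, q2, q3, q4}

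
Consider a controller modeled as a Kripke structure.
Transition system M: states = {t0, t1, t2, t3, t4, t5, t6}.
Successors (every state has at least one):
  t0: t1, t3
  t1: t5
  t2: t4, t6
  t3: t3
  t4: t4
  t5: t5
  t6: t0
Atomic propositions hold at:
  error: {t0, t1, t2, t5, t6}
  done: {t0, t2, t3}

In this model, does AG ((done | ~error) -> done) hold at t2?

No

Sat(~error) = {t3, t4}
Sat(done | ~error) = {t0, t2, t3, t4}
Sat((done | ~error) -> done) = {t0, t1, t2, t3, t5, t6}
AG ((done | ~error) -> done): greatest fixpoint, start Z0 = {t0, t1, t2, t3, t5, t6}, keep only states in Sat with every successor in Z. Z1 = {t0, t1, t3, t5, t6}; fixed.
Sat(AG ((done | ~error) -> done)) = {t0, t1, t3, t5, t6}
t2 ∉ Sat(AG ((done | ~error) -> done)) = {t0, t1, t3, t5, t6}, so the formula does not hold at t2.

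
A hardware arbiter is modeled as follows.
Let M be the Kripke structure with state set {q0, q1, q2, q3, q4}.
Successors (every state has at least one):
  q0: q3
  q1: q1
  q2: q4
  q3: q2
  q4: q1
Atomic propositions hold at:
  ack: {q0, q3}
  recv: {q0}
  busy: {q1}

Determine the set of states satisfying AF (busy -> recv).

{q0, q2, q3, q4}

Sat(busy -> recv) = {q0, q2, q3, q4}
AF (busy -> recv): least fixpoint, start Z0 = {q0, q2, q3, q4}, add states with every successor in Z. Already a fixed point.
Sat(AF (busy -> recv)) = {q0, q2, q3, q4}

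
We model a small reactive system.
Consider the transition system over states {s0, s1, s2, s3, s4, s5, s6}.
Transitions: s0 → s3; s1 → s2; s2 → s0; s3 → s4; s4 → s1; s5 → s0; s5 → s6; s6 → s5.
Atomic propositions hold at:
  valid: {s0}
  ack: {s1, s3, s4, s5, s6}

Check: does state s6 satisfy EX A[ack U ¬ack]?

No

Sat(¬ack) = {s0, s2}
A[ack U ¬ack]: least fixpoint, start Z0 = Sat(¬ack) = {s0, s2}, add states in Sat(ack) with every successor in Z. Z1 = {s0, s1, s2}; Z2 = {s0, s1, s2, s4}; Z3 = {s0, s1, s2, s3, s4}; fixed.
Sat(A[ack U ¬ack]) = {s0, s1, s2, s3, s4}
Sat(EX A[ack U ¬ack]) = {s : some successor in {s0, s1, s2, s3, s4}} = {s0, s1, s2, s3, s4, s5}
s6 ∉ Sat(EX A[ack U ¬ack]) = {s0, s1, s2, s3, s4, s5}, so the formula does not hold at s6.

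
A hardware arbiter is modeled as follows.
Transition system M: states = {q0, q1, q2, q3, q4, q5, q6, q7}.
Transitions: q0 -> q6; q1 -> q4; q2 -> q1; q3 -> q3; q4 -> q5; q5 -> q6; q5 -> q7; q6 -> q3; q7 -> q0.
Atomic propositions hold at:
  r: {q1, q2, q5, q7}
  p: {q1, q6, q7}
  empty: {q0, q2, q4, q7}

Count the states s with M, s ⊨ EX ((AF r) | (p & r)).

4

AF r: least fixpoint, start Z0 = {q1, q2, q5, q7}, add states with every successor in Z. Z1 = {q1, q2, q4, q5, q7}; fixed.
Sat(AF r) = {q1, q2, q4, q5, q7}
Sat(p & r) = {q1, q7}
Sat((AF r) | (p & r)) = {q1, q2, q4, q5, q7}
Sat(EX ((AF r) | (p & r))) = {s : some successor in {q1, q2, q4, q5, q7}} = {q1, q2, q4, q5}
|Sat(EX ((AF r) | (p & r)))| = |{q1, q2, q4, q5}| = 4.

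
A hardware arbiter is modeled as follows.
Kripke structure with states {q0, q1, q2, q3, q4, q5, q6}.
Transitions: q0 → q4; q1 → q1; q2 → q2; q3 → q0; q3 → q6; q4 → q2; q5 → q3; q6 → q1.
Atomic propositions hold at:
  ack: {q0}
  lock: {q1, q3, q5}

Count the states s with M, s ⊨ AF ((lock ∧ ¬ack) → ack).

Sat(¬ack) = {q1, q2, q3, q4, q5, q6}
Sat(lock ∧ ¬ack) = {q1, q3, q5}
Sat((lock ∧ ¬ack) → ack) = {q0, q2, q4, q6}
AF ((lock ∧ ¬ack) → ack): least fixpoint, start Z0 = {q0, q2, q4, q6}, add states with every successor in Z. Z1 = {q0, q2, q3, q4, q6}; Z2 = {q0, q2, q3, q4, q5, q6}; fixed.
Sat(AF ((lock ∧ ¬ack) → ack)) = {q0, q2, q3, q4, q5, q6}
|Sat(AF ((lock ∧ ¬ack) → ack))| = |{q0, q2, q3, q4, q5, q6}| = 6.

6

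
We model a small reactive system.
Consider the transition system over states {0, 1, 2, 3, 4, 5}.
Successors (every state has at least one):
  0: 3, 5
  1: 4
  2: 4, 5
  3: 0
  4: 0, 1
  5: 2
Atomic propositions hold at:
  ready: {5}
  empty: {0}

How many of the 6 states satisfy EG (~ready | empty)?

Sat(~ready) = {0, 1, 2, 3, 4}
Sat(~ready | empty) = {0, 1, 2, 3, 4}
EG (~ready | empty): greatest fixpoint, start Z0 = {0, 1, 2, 3, 4}, keep only states in Sat with some successor in Z. Already a fixed point.
Sat(EG (~ready | empty)) = {0, 1, 2, 3, 4}
|Sat(EG (~ready | empty))| = |{0, 1, 2, 3, 4}| = 5.

5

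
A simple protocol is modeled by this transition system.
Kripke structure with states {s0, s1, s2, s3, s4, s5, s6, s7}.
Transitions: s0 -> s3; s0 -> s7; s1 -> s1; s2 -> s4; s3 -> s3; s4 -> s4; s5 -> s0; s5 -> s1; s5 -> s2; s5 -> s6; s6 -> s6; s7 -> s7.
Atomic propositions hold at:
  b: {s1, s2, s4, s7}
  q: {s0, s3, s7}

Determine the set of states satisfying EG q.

{s0, s3, s7}

EG q: greatest fixpoint, start Z0 = {s0, s3, s7}, keep only states in Sat with some successor in Z. Already a fixed point.
Sat(EG q) = {s0, s3, s7}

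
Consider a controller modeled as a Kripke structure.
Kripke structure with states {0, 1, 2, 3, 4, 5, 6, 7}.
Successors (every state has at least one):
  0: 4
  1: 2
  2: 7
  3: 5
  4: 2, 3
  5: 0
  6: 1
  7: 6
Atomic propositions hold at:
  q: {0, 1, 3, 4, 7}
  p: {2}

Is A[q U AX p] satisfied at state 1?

Sat(AX p) = {s : every successor in {2}} = {1}
A[q U AX p]: least fixpoint, start Z0 = Sat(AX p) = {1}, add states in Sat(q) with every successor in Z. Already a fixed point.
Sat(A[q U AX p]) = {1}
1 ∈ Sat(A[q U AX p]) = {1}, so the formula holds at 1.

Yes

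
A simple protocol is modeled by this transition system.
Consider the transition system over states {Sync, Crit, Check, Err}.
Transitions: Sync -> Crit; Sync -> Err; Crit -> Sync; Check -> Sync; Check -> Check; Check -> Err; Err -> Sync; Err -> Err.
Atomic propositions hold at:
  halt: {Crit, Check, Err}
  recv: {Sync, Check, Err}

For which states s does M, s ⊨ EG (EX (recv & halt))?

{Sync, Check, Err}

Sat(recv & halt) = {Check, Err}
Sat(EX (recv & halt)) = {s : some successor in {Check, Err}} = {Sync, Check, Err}
EG (EX (recv & halt)): greatest fixpoint, start Z0 = {Sync, Check, Err}, keep only states in Sat with some successor in Z. Already a fixed point.
Sat(EG (EX (recv & halt))) = {Sync, Check, Err}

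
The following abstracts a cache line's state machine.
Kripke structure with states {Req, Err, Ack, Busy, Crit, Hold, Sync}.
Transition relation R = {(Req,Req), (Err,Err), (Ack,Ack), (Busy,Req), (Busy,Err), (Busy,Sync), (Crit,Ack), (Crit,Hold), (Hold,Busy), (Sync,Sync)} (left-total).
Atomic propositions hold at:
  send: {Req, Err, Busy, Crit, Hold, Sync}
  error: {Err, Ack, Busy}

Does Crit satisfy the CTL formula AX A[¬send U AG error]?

Sat(¬send) = {Ack}
AG error: greatest fixpoint, start Z0 = {Err, Ack, Busy}, keep only states in Sat with every successor in Z. Z1 = {Err, Ack}; fixed.
Sat(AG error) = {Err, Ack}
A[¬send U AG error]: least fixpoint, start Z0 = Sat(AG error) = {Err, Ack}, add states in Sat(¬send) with every successor in Z. Already a fixed point.
Sat(A[¬send U AG error]) = {Err, Ack}
Sat(AX A[¬send U AG error]) = {s : every successor in {Err, Ack}} = {Err, Ack}
Crit ∉ Sat(AX A[¬send U AG error]) = {Err, Ack}, so the formula does not hold at Crit.

No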